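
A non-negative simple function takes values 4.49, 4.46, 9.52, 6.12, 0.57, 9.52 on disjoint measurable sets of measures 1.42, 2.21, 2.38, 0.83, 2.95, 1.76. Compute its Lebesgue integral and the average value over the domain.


Step 1: Integral = sum(value_i * measure_i)
= 4.49*1.42 + 4.46*2.21 + 9.52*2.38 + 6.12*0.83 + 0.57*2.95 + 9.52*1.76
= 6.3758 + 9.8566 + 22.6576 + 5.0796 + 1.6815 + 16.7552
= 62.4063
Step 2: Total measure of domain = 1.42 + 2.21 + 2.38 + 0.83 + 2.95 + 1.76 = 11.55
Step 3: Average value = 62.4063 / 11.55 = 5.403143


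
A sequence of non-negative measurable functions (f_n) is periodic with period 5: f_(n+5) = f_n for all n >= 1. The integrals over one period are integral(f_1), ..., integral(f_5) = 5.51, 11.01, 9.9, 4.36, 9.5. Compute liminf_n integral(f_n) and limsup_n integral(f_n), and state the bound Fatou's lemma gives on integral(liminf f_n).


The sequence (integral(f_n)) is periodic with period 5, repeating the values 5.51, 11.01, 9.9, 4.36, 9.5 indefinitely.
Step 1: For a periodic sequence, every tail (a_m, a_(m+1), ...) contains all 5 period values infinitely often.
Step 2: Hence inf of every tail = min of the period values = min(5.51, 11.01, 9.9, 4.36, 9.5) = 4.36.
        liminf_n integral(f_n) = sup over m of (inf of tail from m) = 4.36.
Step 3: Similarly sup of every tail = max of the period values = 11.01.
        limsup_n integral(f_n) = 11.01.
Step 4: Fatou's lemma: integral(liminf_n f_n) <= liminf_n integral(f_n) = 4.36.
        So the integral of the pointwise liminf is at most 4.36.


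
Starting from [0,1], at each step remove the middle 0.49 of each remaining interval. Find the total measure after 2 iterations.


Step 1: At each step, fraction remaining = 1 - 0.49 = 0.51
Step 2: After 2 steps, measure = (0.51)^2
Step 3: Computing the power step by step:
  After step 1: 0.51
  After step 2: 0.2601
Result = 0.2601


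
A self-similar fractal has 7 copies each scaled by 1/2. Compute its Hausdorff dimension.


For a self-similar set with N copies scaled by 1/r:
dim_H = log(N)/log(r) = log(7)/log(2)
= 1.94591/0.693147
= 2.807355


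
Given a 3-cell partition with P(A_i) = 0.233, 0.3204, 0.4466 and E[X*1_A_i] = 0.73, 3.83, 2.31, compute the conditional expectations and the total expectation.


For each cell A_i: E[X|A_i] = E[X*1_A_i] / P(A_i)
Step 1: E[X|A_1] = 0.73 / 0.233 = 3.133047
Step 2: E[X|A_2] = 3.83 / 0.3204 = 11.953808
Step 3: E[X|A_3] = 2.31 / 0.4466 = 5.172414
Verification: E[X] = sum E[X*1_A_i] = 0.73 + 3.83 + 2.31 = 6.87


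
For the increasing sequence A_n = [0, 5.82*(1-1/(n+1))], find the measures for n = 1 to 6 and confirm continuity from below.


By continuity of measure from below: if A_n increases to A, then m(A_n) -> m(A).
Here A = [0, 5.82], so m(A) = 5.82
Step 1: a_1 = 5.82*(1 - 1/2) = 2.91, m(A_1) = 2.91
Step 2: a_2 = 5.82*(1 - 1/3) = 3.88, m(A_2) = 3.88
Step 3: a_3 = 5.82*(1 - 1/4) = 4.365, m(A_3) = 4.365
Step 4: a_4 = 5.82*(1 - 1/5) = 4.656, m(A_4) = 4.656
Step 5: a_5 = 5.82*(1 - 1/6) = 4.85, m(A_5) = 4.85
Step 6: a_6 = 5.82*(1 - 1/7) = 4.9886, m(A_6) = 4.9886
Limit: m(A_n) -> m([0,5.82]) = 5.82


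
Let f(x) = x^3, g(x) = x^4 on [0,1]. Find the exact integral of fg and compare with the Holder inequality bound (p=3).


Step 1: Exact integral of f*g = integral(x^7, 0, 1) = 1/8
     = 0.125
Step 2: Holder bound with p=3, q=1.5:
  ||f||_p = (integral x^9 dx)^(1/3) = (1/10)^(1/3) = 0.464159
  ||g||_q = (integral x^6 dx)^(1/1.5) = (1/7)^(1/1.5) = 0.273276
Step 3: Holder bound = ||f||_p * ||g||_q = 0.464159 * 0.273276 = 0.126843
Verification: 0.125 <= 0.126843 (Holder holds)


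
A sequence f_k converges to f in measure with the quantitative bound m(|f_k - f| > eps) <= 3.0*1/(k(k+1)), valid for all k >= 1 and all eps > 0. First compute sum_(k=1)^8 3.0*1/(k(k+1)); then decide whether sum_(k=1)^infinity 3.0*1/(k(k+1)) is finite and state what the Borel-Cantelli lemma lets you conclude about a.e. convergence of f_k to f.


Step 1: List the terms 3.0*1/(k(k+1)) for k = 1 to 8:
  k=1: 1.5
  k=2: 0.5
  k=3: 0.25
  k=4: 0.15
  k=5: 0.1
  k=6: 0.071429
  k=7: 0.053571
  k=8: 0.041667
Step 2: Partial sum = 1.5 + 0.5 + 0.25 + 0.15 + 0.1 + 0.071429 + 0.053571 + 0.041667
     = 2.666667
Step 3: The full series sum_(k>=1) 3.0*1/(k(k+1)) converges (telescoping series sum 1/(k(k+1)) = 1; a constant multiple of a convergent series converges).
Step 4: Fix eps > 0. Since sum_k m(|f_k - f| > eps) < infinity, the Borel-Cantelli lemma gives
        m(limsup_k {|f_k - f| > eps}) = 0, i.e. for a.e. x, |f_k(x) - f(x)| <= eps for all large k.
        Applying this with eps = 1/j for j = 1, 2, ... and intersecting the countably many full-measure sets,
        for a.e. x we get limsup_k |f_k(x) - f(x)| <= 1/j for every j, hence f_k -> f almost everywhere.
Conclusion: series converges; Borel-Cantelli yields f_k -> f a.e.


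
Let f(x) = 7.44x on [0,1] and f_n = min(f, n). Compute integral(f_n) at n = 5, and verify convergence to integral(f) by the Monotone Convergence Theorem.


f(x) = 7.44x on [0,1]; f_n(x) = min(7.44x, n). At n = 5:
Step 1: f(x) reaches 5 at x = 5/7.44 = 0.672043
Step 2: integral(f_5) = integral(7.44x, 0, 0.672043) + integral(5, 0.672043, 1)
       = 7.44*0.672043^2/2 + 5*(1 - 0.672043)
       = 1.680108 + 1.639785
       = 3.319892
Step 3: As n -> infinity, f_n increases to f, so by MCT integral(f_n) -> integral(f) = 7.44/2 = 3.72.
Convergence: integral(f_5) = 3.319892 -> 3.72 as n -> infinity


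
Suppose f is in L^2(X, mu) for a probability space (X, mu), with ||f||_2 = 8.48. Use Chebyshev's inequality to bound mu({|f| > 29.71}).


Chebyshev/Markov inequality: mu(|f| > eps) <= (||f||_p / eps)^p
Step 1: ||f||_2 / eps = 8.48 / 29.71 = 0.285426
Step 2: Raise to power p = 2:
  (0.285426)^2 = 0.081468
Step 3: Therefore mu(|f| > 29.71) <= 0.081468


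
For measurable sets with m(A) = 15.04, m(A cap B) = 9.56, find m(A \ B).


m(A \ B) = m(A) - m(A n B)
= 15.04 - 9.56
= 5.48


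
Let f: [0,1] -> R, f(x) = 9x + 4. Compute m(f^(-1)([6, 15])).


f^(-1)([6, 15]) = {x : 6 <= 9x + 4 <= 15}
Solving: (6 - 4)/9 <= x <= (15 - 4)/9
= [0.222222, 1.222222]
Intersecting with [0,1]: [0.222222, 1]
Measure = 1 - 0.222222 = 0.777778


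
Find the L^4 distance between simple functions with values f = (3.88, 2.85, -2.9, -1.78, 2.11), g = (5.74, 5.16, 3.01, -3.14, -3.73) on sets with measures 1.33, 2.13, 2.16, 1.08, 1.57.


Step 1: Compute differences f_i - g_i:
  3.88 - 5.74 = -1.86
  2.85 - 5.16 = -2.31
  -2.9 - 3.01 = -5.91
  -1.78 - -3.14 = 1.36
  2.11 - -3.73 = 5.84
Step 2: Compute |diff|^4 * measure for each set:
  |-1.86|^4 * 1.33 = 11.968832 * 1.33 = 15.918547
  |-2.31|^4 * 2.13 = 28.473963 * 2.13 = 60.649542
  |-5.91|^4 * 2.16 = 1219.97217 * 2.16 = 2635.139886
  |1.36|^4 * 1.08 = 3.42102 * 1.08 = 3.694702
  |5.84|^4 * 1.57 = 1163.191951 * 1.57 = 1826.211364
Step 3: Sum = 4541.61404
Step 4: ||f-g||_4 = (4541.61404)^(1/4) = 8.209233


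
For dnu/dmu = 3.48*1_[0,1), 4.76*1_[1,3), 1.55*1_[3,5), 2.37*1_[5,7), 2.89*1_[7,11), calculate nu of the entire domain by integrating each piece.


Integrate each piece of the Radon-Nikodym derivative:
Step 1: integral_0^1 3.48 dx = 3.48*(1-0) = 3.48*1 = 3.48
Step 2: integral_1^3 4.76 dx = 4.76*(3-1) = 4.76*2 = 9.52
Step 3: integral_3^5 1.55 dx = 1.55*(5-3) = 1.55*2 = 3.1
Step 4: integral_5^7 2.37 dx = 2.37*(7-5) = 2.37*2 = 4.74
Step 5: integral_7^11 2.89 dx = 2.89*(11-7) = 2.89*4 = 11.56
Total: 3.48 + 9.52 + 3.1 + 4.74 + 11.56 = 32.4


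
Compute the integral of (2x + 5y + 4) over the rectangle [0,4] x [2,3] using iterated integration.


By Fubini, integrate in x first, then y.
Step 1: Fix y, integrate over x in [0,4]:
  integral(2x + 5y + 4, x=0..4)
  = 2*(4^2 - 0^2)/2 + (5y + 4)*(4 - 0)
  = 16 + (5y + 4)*4
  = 16 + 20y + 16
  = 32 + 20y
Step 2: Integrate over y in [2,3]:
  integral(32 + 20y, y=2..3)
  = 32*1 + 20*(3^2 - 2^2)/2
  = 32 + 50
  = 82


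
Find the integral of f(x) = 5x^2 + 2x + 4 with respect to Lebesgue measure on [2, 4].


The Lebesgue integral of a Riemann-integrable function agrees with the Riemann integral.
Antiderivative F(x) = (5/3)x^3 + (2/2)x^2 + 4x
F(4) = (5/3)*4^3 + (2/2)*4^2 + 4*4
     = (5/3)*64 + (2/2)*16 + 4*4
     = 106.666667 + 16 + 16
     = 138.666667
F(2) = 25.333333
Integral = F(4) - F(2) = 138.666667 - 25.333333 = 113.333333


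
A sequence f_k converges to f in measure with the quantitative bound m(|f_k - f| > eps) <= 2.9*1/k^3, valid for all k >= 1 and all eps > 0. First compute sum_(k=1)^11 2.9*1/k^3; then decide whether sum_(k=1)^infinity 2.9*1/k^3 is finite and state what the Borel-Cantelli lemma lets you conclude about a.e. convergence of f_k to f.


Step 1: List the terms 2.9*1/k^3 for k = 1 to 11:
  k=1: 2.9
  k=2: 0.3625
  k=3: 0.107407
  k=4: 0.045312
  k=5: 0.0232
  k=6: 0.013426
  k=7: 0.008455
  k=8: 0.005664
  k=9: 0.003978
  k=10: 0.0029
  k=11: 0.002179
Step 2: Partial sum = 2.9 + 0.3625 + 0.107407 + 0.045312 + 0.0232 + 0.013426 + 0.008455 + 0.005664 + 0.003978 + 0.0029 + 0.002179
     = 3.475022
Step 3: The full series sum_(k>=1) 2.9*1/k^3 converges (p-series with p = 3 > 1; a constant multiple of a convergent series converges).
Step 4: Fix eps > 0. Since sum_k m(|f_k - f| > eps) < infinity, the Borel-Cantelli lemma gives
        m(limsup_k {|f_k - f| > eps}) = 0, i.e. for a.e. x, |f_k(x) - f(x)| <= eps for all large k.
        Applying this with eps = 1/j for j = 1, 2, ... and intersecting the countably many full-measure sets,
        for a.e. x we get limsup_k |f_k(x) - f(x)| <= 1/j for every j, hence f_k -> f almost everywhere.
Conclusion: series converges; Borel-Cantelli yields f_k -> f a.e.


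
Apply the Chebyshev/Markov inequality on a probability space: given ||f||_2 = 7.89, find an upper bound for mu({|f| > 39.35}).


Chebyshev/Markov inequality: mu(|f| > eps) <= (||f||_p / eps)^p
Step 1: ||f||_2 / eps = 7.89 / 39.35 = 0.200508
Step 2: Raise to power p = 2:
  (0.200508)^2 = 0.040204
Step 3: Therefore mu(|f| > 39.35) <= 0.040204


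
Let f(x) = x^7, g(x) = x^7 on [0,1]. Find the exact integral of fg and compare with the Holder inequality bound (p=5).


Step 1: Exact integral of f*g = integral(x^14, 0, 1) = 1/15
     = 0.066667
Step 2: Holder bound with p=5, q=1.25:
  ||f||_p = (integral x^35 dx)^(1/5) = (1/36)^(1/5) = 0.488359
  ||g||_q = (integral x^8.75 dx)^(1/1.25) = (1/9.75)^(1/1.25) = 0.161732
Step 3: Holder bound = ||f||_p * ||g||_q = 0.488359 * 0.161732 = 0.078983
Verification: 0.066667 <= 0.078983 (Holder holds)


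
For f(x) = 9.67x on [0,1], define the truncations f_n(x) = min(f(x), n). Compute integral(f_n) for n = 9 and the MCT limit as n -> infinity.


f(x) = 9.67x on [0,1]; f_n(x) = min(9.67x, n). At n = 9:
Step 1: f(x) reaches 9 at x = 9/9.67 = 0.930714
Step 2: integral(f_9) = integral(9.67x, 0, 0.930714) + integral(9, 0.930714, 1)
       = 9.67*0.930714^2/2 + 9*(1 - 0.930714)
       = 4.188211 + 0.623578
       = 4.811789
Step 3: As n -> infinity, f_n increases to f, so by MCT integral(f_n) -> integral(f) = 9.67/2 = 4.835.
Convergence: integral(f_9) = 4.811789 -> 4.835 as n -> infinity


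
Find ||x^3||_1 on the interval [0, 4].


Step 1: ||f||_1 = (integral_0^4 |x^3|^1 dx)^(1/1)
     = (integral_0^4 x^3 dx)^(1/1)
Step 2: integral_0^4 x^3 dx = [x^4/(4)] from 0 to 4 = 4^4/4
     = 256/4 = 64
Step 3: ||f||_1 = (64)^(1/1) = 64


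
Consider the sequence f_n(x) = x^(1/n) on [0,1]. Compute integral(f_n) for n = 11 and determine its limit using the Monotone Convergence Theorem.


At n = 11: f_11(x) = x^(1/11).
Step 1: integral(x^(1/11), 0, 1) = [x^(1/11+1) / (1/11+1)] from 0 to 1
     = 1 / (1/11 + 1) = 1 / ((11+1)/11) = 11/(11+1)
     = 11/12 = 0.916667
Step 2: As n -> infinity, f_n(x) = x^(1/n) -> 1 for x in (0,1], and f_n is increasing in n.
By MCT, lim_n integral(f_n) = integral(lim_n f_n) = integral(1, 0, 1) = 1.
Step 3: Verify convergence: 11/12 = 0.916667 -> 1


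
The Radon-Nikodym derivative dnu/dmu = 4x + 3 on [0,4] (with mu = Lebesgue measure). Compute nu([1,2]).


nu(A) = integral_A (dnu/dmu) dmu = integral_1^2 (4x + 3) dx
Step 1: Antiderivative F(x) = (4/2)x^2 + 3x
Step 2: F(2) = (4/2)*2^2 + 3*2 = 8 + 6 = 14
Step 3: F(1) = (4/2)*1^2 + 3*1 = 2 + 3 = 5
Step 4: nu([1,2]) = F(2) - F(1) = 14 - 5 = 9


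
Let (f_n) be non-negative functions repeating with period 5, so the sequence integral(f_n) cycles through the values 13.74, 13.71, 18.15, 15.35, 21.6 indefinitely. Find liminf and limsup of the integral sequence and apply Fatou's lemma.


The sequence (integral(f_n)) is periodic with period 5, repeating the values 13.74, 13.71, 18.15, 15.35, 21.6 indefinitely.
Step 1: For a periodic sequence, every tail (a_m, a_(m+1), ...) contains all 5 period values infinitely often.
Step 2: Hence inf of every tail = min of the period values = min(13.74, 13.71, 18.15, 15.35, 21.6) = 13.71.
        liminf_n integral(f_n) = sup over m of (inf of tail from m) = 13.71.
Step 3: Similarly sup of every tail = max of the period values = 21.6.
        limsup_n integral(f_n) = 21.6.
Step 4: Fatou's lemma: integral(liminf_n f_n) <= liminf_n integral(f_n) = 13.71.
        So the integral of the pointwise liminf is at most 13.71.


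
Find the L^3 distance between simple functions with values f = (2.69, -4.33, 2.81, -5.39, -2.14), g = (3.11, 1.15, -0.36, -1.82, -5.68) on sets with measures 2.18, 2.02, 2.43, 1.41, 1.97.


Step 1: Compute differences f_i - g_i:
  2.69 - 3.11 = -0.42
  -4.33 - 1.15 = -5.48
  2.81 - -0.36 = 3.17
  -5.39 - -1.82 = -3.57
  -2.14 - -5.68 = 3.54
Step 2: Compute |diff|^3 * measure for each set:
  |-0.42|^3 * 2.18 = 0.074088 * 2.18 = 0.161512
  |-5.48|^3 * 2.02 = 164.566592 * 2.02 = 332.424516
  |3.17|^3 * 2.43 = 31.855013 * 2.43 = 77.407682
  |-3.57|^3 * 1.41 = 45.499293 * 1.41 = 64.154003
  |3.54|^3 * 1.97 = 44.361864 * 1.97 = 87.392872
Step 3: Sum = 561.540584
Step 4: ||f-g||_3 = (561.540584)^(1/3) = 8.250122


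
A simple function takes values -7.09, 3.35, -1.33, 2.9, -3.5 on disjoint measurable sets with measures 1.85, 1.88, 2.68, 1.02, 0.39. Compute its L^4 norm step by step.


Step 1: Compute |f_i|^4 for each value:
  |-7.09|^4 = 2526.881878
  |3.35|^4 = 125.944506
  |-1.33|^4 = 3.129007
  |2.9|^4 = 70.7281
  |-3.5|^4 = 150.0625
Step 2: Multiply by measures and sum:
  2526.881878 * 1.85 = 4674.731474
  125.944506 * 1.88 = 236.775672
  3.129007 * 2.68 = 8.385739
  70.7281 * 1.02 = 72.142662
  150.0625 * 0.39 = 58.524375
Sum = 4674.731474 + 236.775672 + 8.385739 + 72.142662 + 58.524375 = 5050.559922
Step 3: Take the p-th root:
||f||_4 = (5050.559922)^(1/4) = 8.430142


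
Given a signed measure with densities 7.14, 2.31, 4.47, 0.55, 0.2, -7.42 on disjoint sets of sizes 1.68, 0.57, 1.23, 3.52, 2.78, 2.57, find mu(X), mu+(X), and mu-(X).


Step 1: Compute signed measure on each set:
  Set 1: 7.14 * 1.68 = 11.9952
  Set 2: 2.31 * 0.57 = 1.3167
  Set 3: 4.47 * 1.23 = 5.4981
  Set 4: 0.55 * 3.52 = 1.936
  Set 5: 0.2 * 2.78 = 0.556
  Set 6: -7.42 * 2.57 = -19.0694
Step 2: Total signed measure = (11.9952) + (1.3167) + (5.4981) + (1.936) + (0.556) + (-19.0694)
     = 2.2326
Step 3: Positive part mu+(X) = sum of positive contributions = 21.302
Step 4: Negative part mu-(X) = |sum of negative contributions| = 19.0694


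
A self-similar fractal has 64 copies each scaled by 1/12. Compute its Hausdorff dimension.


For a self-similar set with N copies scaled by 1/r:
dim_H = log(N)/log(r) = log(64)/log(12)
= 4.158883/2.484907
= 1.673658


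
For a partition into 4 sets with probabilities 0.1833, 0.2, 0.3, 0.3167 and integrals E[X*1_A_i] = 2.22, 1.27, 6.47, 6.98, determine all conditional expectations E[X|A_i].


For each cell A_i: E[X|A_i] = E[X*1_A_i] / P(A_i)
Step 1: E[X|A_1] = 2.22 / 0.1833 = 12.111293
Step 2: E[X|A_2] = 1.27 / 0.2 = 6.35
Step 3: E[X|A_3] = 6.47 / 0.3 = 21.566667
Step 4: E[X|A_4] = 6.98 / 0.3167 = 22.039785
Verification: E[X] = sum E[X*1_A_i] = 2.22 + 1.27 + 6.47 + 6.98 = 16.94


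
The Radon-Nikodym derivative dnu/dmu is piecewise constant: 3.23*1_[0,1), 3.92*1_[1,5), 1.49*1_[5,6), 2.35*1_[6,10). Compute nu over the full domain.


Integrate each piece of the Radon-Nikodym derivative:
Step 1: integral_0^1 3.23 dx = 3.23*(1-0) = 3.23*1 = 3.23
Step 2: integral_1^5 3.92 dx = 3.92*(5-1) = 3.92*4 = 15.68
Step 3: integral_5^6 1.49 dx = 1.49*(6-5) = 1.49*1 = 1.49
Step 4: integral_6^10 2.35 dx = 2.35*(10-6) = 2.35*4 = 9.4
Total: 3.23 + 15.68 + 1.49 + 9.4 = 29.8


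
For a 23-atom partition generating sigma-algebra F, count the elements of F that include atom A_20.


Each element of F is a union of some subset S of the 23 atoms.
The element contains A_20 iff A_20 is in S.
So we count subsets S of {A_1,...,A_23} with A_20 in S: choose freely among the other 22 atoms.
Count = 2^(23-1) = 2^22 = 4194304.


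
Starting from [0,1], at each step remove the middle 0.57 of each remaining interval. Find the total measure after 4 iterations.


Step 1: At each step, fraction remaining = 1 - 0.57 = 0.43
Step 2: After 4 steps, measure = (0.43)^4
Step 3: Computing the power step by step:
  After step 1: 0.43
  After step 2: 0.1849
  After step 3: 0.079507
  After step 4: 0.034188
Result = 0.034188


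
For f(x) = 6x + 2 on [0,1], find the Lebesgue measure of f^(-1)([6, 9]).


f^(-1)([6, 9]) = {x : 6 <= 6x + 2 <= 9}
Solving: (6 - 2)/6 <= x <= (9 - 2)/6
= [0.666667, 1.166667]
Intersecting with [0,1]: [0.666667, 1]
Measure = 1 - 0.666667 = 0.333333


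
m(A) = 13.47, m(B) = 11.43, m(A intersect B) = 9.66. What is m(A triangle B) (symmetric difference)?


m(A Delta B) = m(A) + m(B) - 2*m(A n B)
= 13.47 + 11.43 - 2*9.66
= 13.47 + 11.43 - 19.32
= 5.58


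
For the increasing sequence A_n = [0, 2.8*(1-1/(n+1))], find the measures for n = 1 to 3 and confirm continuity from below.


By continuity of measure from below: if A_n increases to A, then m(A_n) -> m(A).
Here A = [0, 2.8], so m(A) = 2.8
Step 1: a_1 = 2.8*(1 - 1/2) = 1.4, m(A_1) = 1.4
Step 2: a_2 = 2.8*(1 - 1/3) = 1.8667, m(A_2) = 1.8667
Step 3: a_3 = 2.8*(1 - 1/4) = 2.1, m(A_3) = 2.1
Limit: m(A_n) -> m([0,2.8]) = 2.8


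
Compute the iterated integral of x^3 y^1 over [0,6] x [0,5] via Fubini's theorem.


By Fubini's theorem, the double integral factors as a product of single integrals:
Step 1: integral_0^6 x^3 dx = [x^4/4] from 0 to 6
     = 6^4/4 = 324
Step 2: integral_0^5 y^1 dy = [y^2/2] from 0 to 5
     = 5^2/2 = 12.5
Step 3: Double integral = 324 * 12.5 = 4050


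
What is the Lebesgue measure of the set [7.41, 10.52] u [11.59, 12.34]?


For pairwise disjoint intervals, m(union) = sum of lengths.
= (10.52 - 7.41) + (12.34 - 11.59)
= 3.11 + 0.75
= 3.86


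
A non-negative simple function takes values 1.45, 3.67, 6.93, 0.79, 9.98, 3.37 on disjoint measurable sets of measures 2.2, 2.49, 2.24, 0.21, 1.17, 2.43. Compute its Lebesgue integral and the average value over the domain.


Step 1: Integral = sum(value_i * measure_i)
= 1.45*2.2 + 3.67*2.49 + 6.93*2.24 + 0.79*0.21 + 9.98*1.17 + 3.37*2.43
= 3.19 + 9.1383 + 15.5232 + 0.1659 + 11.6766 + 8.1891
= 47.8831
Step 2: Total measure of domain = 2.2 + 2.49 + 2.24 + 0.21 + 1.17 + 2.43 = 10.74
Step 3: Average value = 47.8831 / 10.74 = 4.458389


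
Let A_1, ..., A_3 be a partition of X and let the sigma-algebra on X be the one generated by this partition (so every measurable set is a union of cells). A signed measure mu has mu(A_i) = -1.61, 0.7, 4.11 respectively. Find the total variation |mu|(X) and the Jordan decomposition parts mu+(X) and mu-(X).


Step 1: Every measurable set is a union of atoms (the cells / points), so a Hahn decomposition is
  obtained by grouping atoms by sign: P = union of atoms with mu > 0, N = union of the remaining atoms.
  Atoms in P (indices): 2, 3;  atoms in N (indices): 1
  Positive values: 0.7, 4.11
  Negative values: -1.61
Step 2: mu+(X) = mu(P) = sum of positive atom values = 4.81
Step 3: mu-(X) = -mu(N) = sum of |negative atom values| = 1.61
Step 4: |mu|(X) = mu+(X) + mu-(X) = 4.81 + 1.61 = 6.42


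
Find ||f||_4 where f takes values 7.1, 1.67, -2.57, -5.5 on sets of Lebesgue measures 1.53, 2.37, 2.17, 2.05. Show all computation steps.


Step 1: Compute |f_i|^4 for each value:
  |7.1|^4 = 2541.1681
  |1.67|^4 = 7.777963
  |-2.57|^4 = 43.624704
  |-5.5|^4 = 915.0625
Step 2: Multiply by measures and sum:
  2541.1681 * 1.53 = 3887.987193
  7.777963 * 2.37 = 18.433773
  43.624704 * 2.17 = 94.665608
  915.0625 * 2.05 = 1875.878125
Sum = 3887.987193 + 18.433773 + 94.665608 + 1875.878125 = 5876.964699
Step 3: Take the p-th root:
||f||_4 = (5876.964699)^(1/4) = 8.755648


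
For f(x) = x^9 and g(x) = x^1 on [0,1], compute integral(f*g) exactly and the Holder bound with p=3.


Step 1: Exact integral of f*g = integral(x^10, 0, 1) = 1/11
     = 0.090909
Step 2: Holder bound with p=3, q=1.5:
  ||f||_p = (integral x^27 dx)^(1/3) = (1/28)^(1/3) = 0.329317
  ||g||_q = (integral x^1.5 dx)^(1/1.5) = (1/2.5)^(1/1.5) = 0.542884
Step 3: Holder bound = ||f||_p * ||g||_q = 0.329317 * 0.542884 = 0.178781
Verification: 0.090909 <= 0.178781 (Holder holds)


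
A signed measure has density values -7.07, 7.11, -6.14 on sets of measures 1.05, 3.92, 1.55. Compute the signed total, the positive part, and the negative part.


Step 1: Compute signed measure on each set:
  Set 1: -7.07 * 1.05 = -7.4235
  Set 2: 7.11 * 3.92 = 27.8712
  Set 3: -6.14 * 1.55 = -9.517
Step 2: Total signed measure = (-7.4235) + (27.8712) + (-9.517)
     = 10.9307
Step 3: Positive part mu+(X) = sum of positive contributions = 27.8712
Step 4: Negative part mu-(X) = |sum of negative contributions| = 16.9405


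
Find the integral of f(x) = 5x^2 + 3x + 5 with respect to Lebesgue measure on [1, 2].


The Lebesgue integral of a Riemann-integrable function agrees with the Riemann integral.
Antiderivative F(x) = (5/3)x^3 + (3/2)x^2 + 5x
F(2) = (5/3)*2^3 + (3/2)*2^2 + 5*2
     = (5/3)*8 + (3/2)*4 + 5*2
     = 13.333333 + 6 + 10
     = 29.333333
F(1) = 8.166667
Integral = F(2) - F(1) = 29.333333 - 8.166667 = 21.166667


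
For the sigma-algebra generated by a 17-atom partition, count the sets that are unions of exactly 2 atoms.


Each element of F is a union of some subset of the 17 atoms.
Elements that are unions of exactly 2 atoms correspond to 2-element subsets of the 17 atoms.
Count = C(17, 2) = 17! / (2! * 15!) = 136.


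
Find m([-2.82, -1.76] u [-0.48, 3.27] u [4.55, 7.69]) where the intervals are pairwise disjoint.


For pairwise disjoint intervals, m(union) = sum of lengths.
= (-1.76 - -2.82) + (3.27 - -0.48) + (7.69 - 4.55)
= 1.06 + 3.75 + 3.14
= 7.95


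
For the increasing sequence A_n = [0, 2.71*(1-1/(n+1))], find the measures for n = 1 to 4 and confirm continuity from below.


By continuity of measure from below: if A_n increases to A, then m(A_n) -> m(A).
Here A = [0, 2.71], so m(A) = 2.71
Step 1: a_1 = 2.71*(1 - 1/2) = 1.355, m(A_1) = 1.355
Step 2: a_2 = 2.71*(1 - 1/3) = 1.8067, m(A_2) = 1.8067
Step 3: a_3 = 2.71*(1 - 1/4) = 2.0325, m(A_3) = 2.0325
Step 4: a_4 = 2.71*(1 - 1/5) = 2.168, m(A_4) = 2.168
Limit: m(A_n) -> m([0,2.71]) = 2.71


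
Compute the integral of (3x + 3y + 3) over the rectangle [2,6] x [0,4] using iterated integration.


By Fubini, integrate in x first, then y.
Step 1: Fix y, integrate over x in [2,6]:
  integral(3x + 3y + 3, x=2..6)
  = 3*(6^2 - 2^2)/2 + (3y + 3)*(6 - 2)
  = 48 + (3y + 3)*4
  = 48 + 12y + 12
  = 60 + 12y
Step 2: Integrate over y in [0,4]:
  integral(60 + 12y, y=0..4)
  = 60*4 + 12*(4^2 - 0^2)/2
  = 240 + 96
  = 336


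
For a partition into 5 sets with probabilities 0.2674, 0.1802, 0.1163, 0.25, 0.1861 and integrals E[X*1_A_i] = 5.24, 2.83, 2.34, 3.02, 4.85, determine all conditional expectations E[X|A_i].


For each cell A_i: E[X|A_i] = E[X*1_A_i] / P(A_i)
Step 1: E[X|A_1] = 5.24 / 0.2674 = 19.596111
Step 2: E[X|A_2] = 2.83 / 0.1802 = 15.704772
Step 3: E[X|A_3] = 2.34 / 0.1163 = 20.120378
Step 4: E[X|A_4] = 3.02 / 0.25 = 12.08
Step 5: E[X|A_5] = 4.85 / 0.1861 = 26.061257
Verification: E[X] = sum E[X*1_A_i] = 5.24 + 2.83 + 2.34 + 3.02 + 4.85 = 18.28


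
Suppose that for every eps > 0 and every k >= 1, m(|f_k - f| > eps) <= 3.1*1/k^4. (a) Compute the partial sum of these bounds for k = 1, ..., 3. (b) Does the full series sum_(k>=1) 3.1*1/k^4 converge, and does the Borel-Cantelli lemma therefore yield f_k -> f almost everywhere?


Step 1: List the terms 3.1*1/k^4 for k = 1 to 3:
  k=1: 3.1
  k=2: 0.19375
  k=3: 0.038272
Step 2: Partial sum = 3.1 + 0.19375 + 0.038272
     = 3.332022
Step 3: The full series sum_(k>=1) 3.1*1/k^4 converges (p-series with p = 4 > 1; a constant multiple of a convergent series converges).
Step 4: Fix eps > 0. Since sum_k m(|f_k - f| > eps) < infinity, the Borel-Cantelli lemma gives
        m(limsup_k {|f_k - f| > eps}) = 0, i.e. for a.e. x, |f_k(x) - f(x)| <= eps for all large k.
        Applying this with eps = 1/j for j = 1, 2, ... and intersecting the countably many full-measure sets,
        for a.e. x we get limsup_k |f_k(x) - f(x)| <= 1/j for every j, hence f_k -> f almost everywhere.
Conclusion: series converges; Borel-Cantelli yields f_k -> f a.e.


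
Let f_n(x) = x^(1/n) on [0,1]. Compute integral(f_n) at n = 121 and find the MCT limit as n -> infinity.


At n = 121: f_121(x) = x^(1/121).
Step 1: integral(x^(1/121), 0, 1) = [x^(1/121+1) / (1/121+1)] from 0 to 1
     = 1 / (1/121 + 1) = 1 / ((121+1)/121) = 121/(121+1)
     = 121/122 = 0.991803
Step 2: As n -> infinity, f_n(x) = x^(1/n) -> 1 for x in (0,1], and f_n is increasing in n.
By MCT, lim_n integral(f_n) = integral(lim_n f_n) = integral(1, 0, 1) = 1.
Step 3: Verify convergence: 121/122 = 0.991803 -> 1


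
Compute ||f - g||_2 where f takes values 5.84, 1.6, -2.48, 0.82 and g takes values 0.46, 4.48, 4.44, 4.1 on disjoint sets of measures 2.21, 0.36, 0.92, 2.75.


Step 1: Compute differences f_i - g_i:
  5.84 - 0.46 = 5.38
  1.6 - 4.48 = -2.88
  -2.48 - 4.44 = -6.92
  0.82 - 4.1 = -3.28
Step 2: Compute |diff|^2 * measure for each set:
  |5.38|^2 * 2.21 = 28.9444 * 2.21 = 63.967124
  |-2.88|^2 * 0.36 = 8.2944 * 0.36 = 2.985984
  |-6.92|^2 * 0.92 = 47.8864 * 0.92 = 44.055488
  |-3.28|^2 * 2.75 = 10.7584 * 2.75 = 29.5856
Step 3: Sum = 140.594196
Step 4: ||f-g||_2 = (140.594196)^(1/2) = 11.857242


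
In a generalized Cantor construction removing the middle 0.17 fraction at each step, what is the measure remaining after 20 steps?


Step 1: At each step, fraction remaining = 1 - 0.17 = 0.83
Step 2: After 20 steps, measure = (0.83)^20
Result = 0.024075


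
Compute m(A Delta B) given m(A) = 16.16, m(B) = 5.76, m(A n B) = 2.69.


m(A Delta B) = m(A) + m(B) - 2*m(A n B)
= 16.16 + 5.76 - 2*2.69
= 16.16 + 5.76 - 5.38
= 16.54


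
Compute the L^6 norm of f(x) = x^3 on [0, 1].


Step 1: ||f||_6 = (integral_0^1 |x^3|^6 dx)^(1/6)
     = (integral_0^1 x^18 dx)^(1/6)
Step 2: integral_0^1 x^18 dx = [x^19/(19)] from 0 to 1 = 1^19/19
     = 1/19 = 0.052632
Step 3: ||f||_6 = (0.052632)^(1/6) = 0.612173


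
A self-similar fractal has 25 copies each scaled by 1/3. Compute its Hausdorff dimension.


For a self-similar set with N copies scaled by 1/r:
dim_H = log(N)/log(r) = log(25)/log(3)
= 3.218876/1.098612
= 2.929947


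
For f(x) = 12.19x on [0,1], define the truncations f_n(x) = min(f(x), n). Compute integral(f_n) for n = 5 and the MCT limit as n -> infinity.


f(x) = 12.19x on [0,1]; f_n(x) = min(12.19x, n). At n = 5:
Step 1: f(x) reaches 5 at x = 5/12.19 = 0.410172
Step 2: integral(f_5) = integral(12.19x, 0, 0.410172) + integral(5, 0.410172, 1)
       = 12.19*0.410172^2/2 + 5*(1 - 0.410172)
       = 1.025431 + 2.949139
       = 3.974569
Step 3: As n -> infinity, f_n increases to f, so by MCT integral(f_n) -> integral(f) = 12.19/2 = 6.095.
Convergence: integral(f_5) = 3.974569 -> 6.095 as n -> infinity


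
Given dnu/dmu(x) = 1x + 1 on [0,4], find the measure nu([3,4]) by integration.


nu(A) = integral_A (dnu/dmu) dmu = integral_3^4 (1x + 1) dx
Step 1: Antiderivative F(x) = (1/2)x^2 + 1x
Step 2: F(4) = (1/2)*4^2 + 1*4 = 8 + 4 = 12
Step 3: F(3) = (1/2)*3^2 + 1*3 = 4.5 + 3 = 7.5
Step 4: nu([3,4]) = F(4) - F(3) = 12 - 7.5 = 4.5


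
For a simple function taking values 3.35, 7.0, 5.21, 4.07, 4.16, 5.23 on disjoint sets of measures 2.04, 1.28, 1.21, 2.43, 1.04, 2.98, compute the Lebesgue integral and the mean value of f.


Step 1: Integral = sum(value_i * measure_i)
= 3.35*2.04 + 7.0*1.28 + 5.21*1.21 + 4.07*2.43 + 4.16*1.04 + 5.23*2.98
= 6.834 + 8.96 + 6.3041 + 9.8901 + 4.3264 + 15.5854
= 51.9
Step 2: Total measure of domain = 2.04 + 1.28 + 1.21 + 2.43 + 1.04 + 2.98 = 10.98
Step 3: Average value = 51.9 / 10.98 = 4.726776


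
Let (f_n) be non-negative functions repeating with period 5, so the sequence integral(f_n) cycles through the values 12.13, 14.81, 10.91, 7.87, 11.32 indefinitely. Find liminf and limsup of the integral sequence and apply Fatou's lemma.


The sequence (integral(f_n)) is periodic with period 5, repeating the values 12.13, 14.81, 10.91, 7.87, 11.32 indefinitely.
Step 1: For a periodic sequence, every tail (a_m, a_(m+1), ...) contains all 5 period values infinitely often.
Step 2: Hence inf of every tail = min of the period values = min(12.13, 14.81, 10.91, 7.87, 11.32) = 7.87.
        liminf_n integral(f_n) = sup over m of (inf of tail from m) = 7.87.
Step 3: Similarly sup of every tail = max of the period values = 14.81.
        limsup_n integral(f_n) = 14.81.
Step 4: Fatou's lemma: integral(liminf_n f_n) <= liminf_n integral(f_n) = 7.87.
        So the integral of the pointwise liminf is at most 7.87.


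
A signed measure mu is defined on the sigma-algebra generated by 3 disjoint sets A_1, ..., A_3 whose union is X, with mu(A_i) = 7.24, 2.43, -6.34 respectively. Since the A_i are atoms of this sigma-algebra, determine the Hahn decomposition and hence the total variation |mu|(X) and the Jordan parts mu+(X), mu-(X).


Step 1: Every measurable set is a union of atoms (the cells / points), so a Hahn decomposition is
  obtained by grouping atoms by sign: P = union of atoms with mu > 0, N = union of the remaining atoms.
  Atoms in P (indices): 1, 2;  atoms in N (indices): 3
  Positive values: 7.24, 2.43
  Negative values: -6.34
Step 2: mu+(X) = mu(P) = sum of positive atom values = 9.67
Step 3: mu-(X) = -mu(N) = sum of |negative atom values| = 6.34
Step 4: |mu|(X) = mu+(X) + mu-(X) = 9.67 + 6.34 = 16.01


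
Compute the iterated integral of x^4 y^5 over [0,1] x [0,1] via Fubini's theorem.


By Fubini's theorem, the double integral factors as a product of single integrals:
Step 1: integral_0^1 x^4 dx = [x^5/5] from 0 to 1
     = 1^5/5 = 0.2
Step 2: integral_0^1 y^5 dy = [y^6/6] from 0 to 1
     = 1^6/6 = 0.166667
Step 3: Double integral = 0.2 * 0.166667 = 0.033333


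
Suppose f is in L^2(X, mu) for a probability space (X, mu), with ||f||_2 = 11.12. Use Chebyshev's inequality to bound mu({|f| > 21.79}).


Chebyshev/Markov inequality: mu(|f| > eps) <= (||f||_p / eps)^p
Step 1: ||f||_2 / eps = 11.12 / 21.79 = 0.510326
Step 2: Raise to power p = 2:
  (0.510326)^2 = 0.260432
Step 3: Therefore mu(|f| > 21.79) <= 0.260432


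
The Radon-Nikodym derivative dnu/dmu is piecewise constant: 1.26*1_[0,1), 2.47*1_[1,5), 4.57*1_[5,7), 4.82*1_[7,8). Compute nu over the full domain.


Integrate each piece of the Radon-Nikodym derivative:
Step 1: integral_0^1 1.26 dx = 1.26*(1-0) = 1.26*1 = 1.26
Step 2: integral_1^5 2.47 dx = 2.47*(5-1) = 2.47*4 = 9.88
Step 3: integral_5^7 4.57 dx = 4.57*(7-5) = 4.57*2 = 9.14
Step 4: integral_7^8 4.82 dx = 4.82*(8-7) = 4.82*1 = 4.82
Total: 1.26 + 9.88 + 9.14 + 4.82 = 25.1


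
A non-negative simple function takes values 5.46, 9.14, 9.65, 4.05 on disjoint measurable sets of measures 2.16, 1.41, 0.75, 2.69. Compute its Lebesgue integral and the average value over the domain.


Step 1: Integral = sum(value_i * measure_i)
= 5.46*2.16 + 9.14*1.41 + 9.65*0.75 + 4.05*2.69
= 11.7936 + 12.8874 + 7.2375 + 10.8945
= 42.813
Step 2: Total measure of domain = 2.16 + 1.41 + 0.75 + 2.69 = 7.01
Step 3: Average value = 42.813 / 7.01 = 6.107418


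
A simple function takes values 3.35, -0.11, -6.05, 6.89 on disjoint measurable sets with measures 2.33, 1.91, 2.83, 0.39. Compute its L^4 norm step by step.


Step 1: Compute |f_i|^4 for each value:
  |3.35|^4 = 125.944506
  |-0.11|^4 = 1.464100e-04
  |-6.05|^4 = 1339.743006
  |6.89|^4 = 2253.600278
Step 2: Multiply by measures and sum:
  125.944506 * 2.33 = 293.4507
  1.464100e-04 * 1.91 = 2.796431e-04
  1339.743006 * 2.83 = 3791.472708
  2253.600278 * 0.39 = 878.904109
Sum = 293.4507 + 2.796431e-04 + 3791.472708 + 878.904109 = 4963.827795
Step 3: Take the p-th root:
||f||_4 = (4963.827795)^(1/4) = 8.393714


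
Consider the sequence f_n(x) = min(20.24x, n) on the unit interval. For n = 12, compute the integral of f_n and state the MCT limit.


f(x) = 20.24x on [0,1]; f_n(x) = min(20.24x, n). At n = 12:
Step 1: f(x) reaches 12 at x = 12/20.24 = 0.592885
Step 2: integral(f_12) = integral(20.24x, 0, 0.592885) + integral(12, 0.592885, 1)
       = 20.24*0.592885^2/2 + 12*(1 - 0.592885)
       = 3.557312 + 4.885375
       = 8.442688
Step 3: As n -> infinity, f_n increases to f, so by MCT integral(f_n) -> integral(f) = 20.24/2 = 10.12.
Convergence: integral(f_12) = 8.442688 -> 10.12 as n -> infinity


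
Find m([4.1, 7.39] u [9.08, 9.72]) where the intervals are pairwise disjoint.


For pairwise disjoint intervals, m(union) = sum of lengths.
= (7.39 - 4.1) + (9.72 - 9.08)
= 3.29 + 0.64
= 3.93


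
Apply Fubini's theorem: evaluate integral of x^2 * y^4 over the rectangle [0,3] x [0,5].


By Fubini's theorem, the double integral factors as a product of single integrals:
Step 1: integral_0^3 x^2 dx = [x^3/3] from 0 to 3
     = 3^3/3 = 9
Step 2: integral_0^5 y^4 dy = [y^5/5] from 0 to 5
     = 5^5/5 = 625
Step 3: Double integral = 9 * 625 = 5625


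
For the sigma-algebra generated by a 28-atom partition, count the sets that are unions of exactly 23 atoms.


Each element of F is a union of some subset of the 28 atoms.
Elements that are unions of exactly 23 atoms correspond to 23-element subsets of the 28 atoms.
Count = C(28, 23) = 28! / (23! * 5!) = 98280.


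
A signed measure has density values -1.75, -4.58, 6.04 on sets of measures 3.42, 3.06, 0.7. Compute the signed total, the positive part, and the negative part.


Step 1: Compute signed measure on each set:
  Set 1: -1.75 * 3.42 = -5.985
  Set 2: -4.58 * 3.06 = -14.0148
  Set 3: 6.04 * 0.7 = 4.228
Step 2: Total signed measure = (-5.985) + (-14.0148) + (4.228)
     = -15.7718
Step 3: Positive part mu+(X) = sum of positive contributions = 4.228
Step 4: Negative part mu-(X) = |sum of negative contributions| = 19.9998


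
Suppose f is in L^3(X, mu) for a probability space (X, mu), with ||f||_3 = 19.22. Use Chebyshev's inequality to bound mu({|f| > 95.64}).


Chebyshev/Markov inequality: mu(|f| > eps) <= (||f||_p / eps)^p
Step 1: ||f||_3 / eps = 19.22 / 95.64 = 0.200962
Step 2: Raise to power p = 3:
  (0.200962)^3 = 0.008116
Step 3: Therefore mu(|f| > 95.64) <= 0.008116


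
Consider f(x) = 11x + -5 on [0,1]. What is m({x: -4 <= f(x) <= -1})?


f^(-1)([-4, -1]) = {x : -4 <= 11x + -5 <= -1}
Solving: (-4 - -5)/11 <= x <= (-1 - -5)/11
= [0.090909, 0.363636]
Intersecting with [0,1]: [0.090909, 0.363636]
Measure = 0.363636 - 0.090909 = 0.272727


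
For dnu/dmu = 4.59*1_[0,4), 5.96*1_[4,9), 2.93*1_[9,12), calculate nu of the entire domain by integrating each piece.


Integrate each piece of the Radon-Nikodym derivative:
Step 1: integral_0^4 4.59 dx = 4.59*(4-0) = 4.59*4 = 18.36
Step 2: integral_4^9 5.96 dx = 5.96*(9-4) = 5.96*5 = 29.8
Step 3: integral_9^12 2.93 dx = 2.93*(12-9) = 2.93*3 = 8.79
Total: 18.36 + 29.8 + 8.79 = 56.95


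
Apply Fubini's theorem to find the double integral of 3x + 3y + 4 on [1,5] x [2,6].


By Fubini, integrate in x first, then y.
Step 1: Fix y, integrate over x in [1,5]:
  integral(3x + 3y + 4, x=1..5)
  = 3*(5^2 - 1^2)/2 + (3y + 4)*(5 - 1)
  = 36 + (3y + 4)*4
  = 36 + 12y + 16
  = 52 + 12y
Step 2: Integrate over y in [2,6]:
  integral(52 + 12y, y=2..6)
  = 52*4 + 12*(6^2 - 2^2)/2
  = 208 + 192
  = 400


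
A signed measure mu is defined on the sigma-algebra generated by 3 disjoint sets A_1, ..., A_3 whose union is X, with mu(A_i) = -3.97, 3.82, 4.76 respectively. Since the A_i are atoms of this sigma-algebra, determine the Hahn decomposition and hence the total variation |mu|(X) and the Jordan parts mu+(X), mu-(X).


Step 1: Every measurable set is a union of atoms (the cells / points), so a Hahn decomposition is
  obtained by grouping atoms by sign: P = union of atoms with mu > 0, N = union of the remaining atoms.
  Atoms in P (indices): 2, 3;  atoms in N (indices): 1
  Positive values: 3.82, 4.76
  Negative values: -3.97
Step 2: mu+(X) = mu(P) = sum of positive atom values = 8.58
Step 3: mu-(X) = -mu(N) = sum of |negative atom values| = 3.97
Step 4: |mu|(X) = mu+(X) + mu-(X) = 8.58 + 3.97 = 12.55


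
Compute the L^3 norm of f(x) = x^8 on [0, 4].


Step 1: ||f||_3 = (integral_0^4 |x^8|^3 dx)^(1/3)
     = (integral_0^4 x^24 dx)^(1/3)
Step 2: integral_0^4 x^24 dx = [x^25/(25)] from 0 to 4 = 4^25/25
     = 1125899906842624/25 = 4.503600e+13
Step 3: ||f||_3 = (4.503600e+13)^(1/3) = 35578.414584


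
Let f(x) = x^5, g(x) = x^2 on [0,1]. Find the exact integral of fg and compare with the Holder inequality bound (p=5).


Step 1: Exact integral of f*g = integral(x^7, 0, 1) = 1/8
     = 0.125
Step 2: Holder bound with p=5, q=1.25:
  ||f||_p = (integral x^25 dx)^(1/5) = (1/26)^(1/5) = 0.521201
  ||g||_q = (integral x^2.5 dx)^(1/1.25) = (1/3.5)^(1/1.25) = 0.367067
Step 3: Holder bound = ||f||_p * ||g||_q = 0.521201 * 0.367067 = 0.191316
Verification: 0.125 <= 0.191316 (Holder holds)


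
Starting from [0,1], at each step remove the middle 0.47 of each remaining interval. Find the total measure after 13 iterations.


Step 1: At each step, fraction remaining = 1 - 0.47 = 0.53
Step 2: After 13 steps, measure = (0.53)^13
Result = 2.603672e-04


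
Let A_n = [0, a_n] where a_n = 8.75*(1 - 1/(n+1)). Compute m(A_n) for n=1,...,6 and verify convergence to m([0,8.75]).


By continuity of measure from below: if A_n increases to A, then m(A_n) -> m(A).
Here A = [0, 8.75], so m(A) = 8.75
Step 1: a_1 = 8.75*(1 - 1/2) = 4.375, m(A_1) = 4.375
Step 2: a_2 = 8.75*(1 - 1/3) = 5.8333, m(A_2) = 5.8333
Step 3: a_3 = 8.75*(1 - 1/4) = 6.5625, m(A_3) = 6.5625
Step 4: a_4 = 8.75*(1 - 1/5) = 7, m(A_4) = 7
Step 5: a_5 = 8.75*(1 - 1/6) = 7.2917, m(A_5) = 7.2917
Step 6: a_6 = 8.75*(1 - 1/7) = 7.5, m(A_6) = 7.5
Limit: m(A_n) -> m([0,8.75]) = 8.75


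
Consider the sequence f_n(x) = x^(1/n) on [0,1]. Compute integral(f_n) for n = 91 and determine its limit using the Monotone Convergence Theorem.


At n = 91: f_91(x) = x^(1/91).
Step 1: integral(x^(1/91), 0, 1) = [x^(1/91+1) / (1/91+1)] from 0 to 1
     = 1 / (1/91 + 1) = 1 / ((91+1)/91) = 91/(91+1)
     = 91/92 = 0.98913
Step 2: As n -> infinity, f_n(x) = x^(1/n) -> 1 for x in (0,1], and f_n is increasing in n.
By MCT, lim_n integral(f_n) = integral(lim_n f_n) = integral(1, 0, 1) = 1.
Step 3: Verify convergence: 91/92 = 0.98913 -> 1


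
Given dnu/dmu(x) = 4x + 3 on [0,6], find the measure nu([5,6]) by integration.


nu(A) = integral_A (dnu/dmu) dmu = integral_5^6 (4x + 3) dx
Step 1: Antiderivative F(x) = (4/2)x^2 + 3x
Step 2: F(6) = (4/2)*6^2 + 3*6 = 72 + 18 = 90
Step 3: F(5) = (4/2)*5^2 + 3*5 = 50 + 15 = 65
Step 4: nu([5,6]) = F(6) - F(5) = 90 - 65 = 25


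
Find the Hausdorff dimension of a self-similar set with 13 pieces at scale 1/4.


For a self-similar set with N copies scaled by 1/r:
dim_H = log(N)/log(r) = log(13)/log(4)
= 2.564949/1.386294
= 1.85022


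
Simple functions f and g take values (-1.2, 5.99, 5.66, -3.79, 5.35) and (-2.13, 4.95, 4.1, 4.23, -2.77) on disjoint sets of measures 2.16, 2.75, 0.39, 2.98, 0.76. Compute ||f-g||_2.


Step 1: Compute differences f_i - g_i:
  -1.2 - -2.13 = 0.93
  5.99 - 4.95 = 1.04
  5.66 - 4.1 = 1.56
  -3.79 - 4.23 = -8.02
  5.35 - -2.77 = 8.12
Step 2: Compute |diff|^2 * measure for each set:
  |0.93|^2 * 2.16 = 0.8649 * 2.16 = 1.868184
  |1.04|^2 * 2.75 = 1.0816 * 2.75 = 2.9744
  |1.56|^2 * 0.39 = 2.4336 * 0.39 = 0.949104
  |-8.02|^2 * 2.98 = 64.3204 * 2.98 = 191.674792
  |8.12|^2 * 0.76 = 65.9344 * 0.76 = 50.110144
Step 3: Sum = 247.576624
Step 4: ||f-g||_2 = (247.576624)^(1/2) = 15.734568
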